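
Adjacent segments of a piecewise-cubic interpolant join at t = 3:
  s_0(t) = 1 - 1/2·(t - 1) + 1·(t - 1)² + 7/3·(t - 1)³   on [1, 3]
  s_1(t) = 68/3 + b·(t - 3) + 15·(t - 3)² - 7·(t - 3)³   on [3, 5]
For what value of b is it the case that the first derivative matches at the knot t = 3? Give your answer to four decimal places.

s_0'(t) = -1/2 + 2·(t - 1) + 7·(t - 1)², so s_0'(3) = 63/2. On the right, s_1'(3) = b, so b = 63/2.

31.5000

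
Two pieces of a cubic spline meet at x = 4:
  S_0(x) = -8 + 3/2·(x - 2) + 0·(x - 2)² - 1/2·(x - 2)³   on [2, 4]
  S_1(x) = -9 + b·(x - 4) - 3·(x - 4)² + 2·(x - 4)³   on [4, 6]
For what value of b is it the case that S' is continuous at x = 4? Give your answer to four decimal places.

S_0'(x) = 3/2 + 0·(x - 2) - 3/2·(x - 2)², so S_0'(4) = -9/2. On the right, S_1'(4) = b, so b = -9/2.

-4.5000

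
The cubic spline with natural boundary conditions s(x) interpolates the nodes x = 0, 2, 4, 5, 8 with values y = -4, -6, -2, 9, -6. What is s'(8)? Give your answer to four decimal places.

-11.7151

Write σ_i for s''(x_i). With h_i = 2, 2, 1, 3 and divided differences Δ_i = -1, 2, 11, -5, the continuity of s' gives the tridiagonal system
  2·σ_0 + 8·σ_1 + 2·σ_2 = 6(Δ_1 - Δ_0) = 18
  2·σ_1 + 6·σ_2 + 1·σ_3 = 6(Δ_2 - Δ_1) = 54
  1·σ_2 + 8·σ_3 + 3·σ_4 = 6(Δ_3 - Δ_2) = -96
Natural end conditions: σ_0 = σ_4 = 0.
Hence σ_0 = 0, σ_1 = -105/172, σ_2 = 492/43, σ_3 = -1155/86, σ_4 = 0.
On [5, 8], s'(x) = b_3 + 2c_3·(x - 5) + 3d_3·(x - 5)² with b_3 = Δ_3 - h_3(2σ_3 + σ_4)/6 = 725/86, c_3 = σ_3/2 = -1155/172, d_3 = (σ_4 - σ_3)/(6h_3) = 385/516. So s'(8) = -2015/172.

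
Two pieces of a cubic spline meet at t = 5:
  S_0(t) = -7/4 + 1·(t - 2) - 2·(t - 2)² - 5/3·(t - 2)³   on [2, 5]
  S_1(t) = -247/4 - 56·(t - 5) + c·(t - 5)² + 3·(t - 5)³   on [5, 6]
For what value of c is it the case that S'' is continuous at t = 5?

S_0''(t) = -4 - 10·(t - 2), so S_0''(5) = -34. On the right, S_1''(5) = 2c, so c = -17.

-17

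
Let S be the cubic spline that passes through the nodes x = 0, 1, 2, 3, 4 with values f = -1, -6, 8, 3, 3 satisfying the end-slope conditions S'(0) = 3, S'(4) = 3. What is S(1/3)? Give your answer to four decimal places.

-2.1614

With M_i denoting the second derivative at x_i, h_i = 1, 1, 1, 1, and Δ_i = (y_(i+1) − y_i)/h_i = -5, 14, -5, 0:
  1·M_0 + 4·M_1 + 1·M_2 = 6(Δ_1 - Δ_0) = 114
  1·M_1 + 4·M_2 + 1·M_3 = 6(Δ_2 - Δ_1) = -114
  1·M_2 + 4·M_3 + 1·M_4 = 6(Δ_3 - Δ_2) = 30
Clamped end conditions give two more equations: 2h_0·M_0 + h_0·M_1 = 6(Δ_0 - S'(0)) = -48 and h_3·M_3 + 2h_3·M_4 = 6(S'(4) - Δ_3) = 18.
Forward elimination and back-substitution give M_0 = -705/14, M_1 = 369/7, M_2 = -93/2, M_3 = 135/7, M_4 = -9/14.
On [0, 1], S(x) = -1 + 3·x - 705/28·x² + 481/28·x³.
With x = 1/3: S(1/3) = -817/378.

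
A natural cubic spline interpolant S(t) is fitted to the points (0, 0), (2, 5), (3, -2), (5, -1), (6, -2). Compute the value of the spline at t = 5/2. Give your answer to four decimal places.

1.5141

With m_i denoting the second derivative at x_i, h_i = 2, 1, 2, 1, and Δ_i = (y_(i+1) − y_i)/h_i = 5/2, -7, 1/2, -1:
  2·m_0 + 6·m_1 + 1·m_2 = 6(Δ_1 - Δ_0) = -57
  1·m_1 + 6·m_2 + 2·m_3 = 6(Δ_2 - Δ_1) = 45
  2·m_2 + 6·m_3 + 1·m_4 = 6(Δ_3 - Δ_2) = -9
Natural end conditions: m_0 = m_4 = 0.
Solving the tridiagonal system: m_0 = 0, m_1 = -352/31, m_2 = 345/31, m_3 = -323/62, m_4 = 0.
On [2, 3], S(t) = 5 - 943/186·(t - 2) - 176/31·(t - 2)² + 697/186·(t - 2)³.
With (t - 2) = 1/2: S(5/2) = 751/496.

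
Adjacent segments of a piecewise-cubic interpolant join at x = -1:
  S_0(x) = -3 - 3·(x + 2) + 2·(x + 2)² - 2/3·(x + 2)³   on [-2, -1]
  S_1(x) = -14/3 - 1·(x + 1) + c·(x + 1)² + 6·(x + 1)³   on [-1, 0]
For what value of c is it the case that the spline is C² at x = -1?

0

S_0''(x) = 4 - 4·(x + 2), so S_0''(-1) = 0. On the right, S_1''(-1) = 2c, so c = 0.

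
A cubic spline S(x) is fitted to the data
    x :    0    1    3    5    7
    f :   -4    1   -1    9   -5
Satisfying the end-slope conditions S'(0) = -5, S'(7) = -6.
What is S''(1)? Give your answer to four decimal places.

-16.4186

Let σ_i = S''(x_i). Step sizes h_i = 1, 2, 2, 2; slopes of the chords Δ_i = (y_(i+1) - y_i)/h_i = 5, -1, 5, -7.
  1·σ_0 + 6·σ_1 + 2·σ_2 = 6(Δ_1 - Δ_0) = -36
  2·σ_1 + 8·σ_2 + 2·σ_3 = 6(Δ_2 - Δ_1) = 36
  2·σ_2 + 8·σ_3 + 2·σ_4 = 6(Δ_3 - Δ_2) = -72
Clamped end conditions give two more equations: 2h_0·σ_0 + h_0·σ_1 = 6(Δ_0 - S'(0)) = 60 and h_3·σ_3 + 2h_3·σ_4 = 6(S'(7) - Δ_3) = 6.
Solving: σ_0 = 1643/43, σ_1 = -706/43, σ_2 = 1045/86, σ_3 = -610/43, σ_4 = 739/86.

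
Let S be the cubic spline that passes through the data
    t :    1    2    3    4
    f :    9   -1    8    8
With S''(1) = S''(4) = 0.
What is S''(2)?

34

Write M_i for S''(x_i). With h_i = 1, 1, 1 and divided differences Δ_i = -10, 9, 0, the continuity of S' gives the tridiagonal system
  1·M_0 + 4·M_1 + 1·M_2 = 6(Δ_1 - Δ_0) = 114
  1·M_1 + 4·M_2 + 1·M_3 = 6(Δ_2 - Δ_1) = -54
Natural end conditions: M_0 = M_3 = 0.
Solving: M_0 = 0, M_1 = 34, M_2 = -22, M_3 = 0.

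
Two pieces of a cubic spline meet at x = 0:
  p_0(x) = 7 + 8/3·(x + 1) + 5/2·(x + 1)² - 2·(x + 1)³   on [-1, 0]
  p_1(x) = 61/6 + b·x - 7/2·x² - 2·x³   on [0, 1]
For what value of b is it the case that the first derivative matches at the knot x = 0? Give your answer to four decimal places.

p_0'(x) = 8/3 + 5·(x + 1) - 6·(x + 1)², so p_0'(0) = 5/3. On the right, p_1'(0) = b, so b = 5/3.

1.6667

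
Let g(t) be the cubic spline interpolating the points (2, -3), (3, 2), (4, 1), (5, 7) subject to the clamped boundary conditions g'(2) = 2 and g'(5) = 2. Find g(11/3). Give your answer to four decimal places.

With m_i denoting the second derivative at x_i, h_i = 1, 1, 1, and Δ_i = (y_(i+1) − y_i)/h_i = 5, -1, 6:
  1·m_0 + 4·m_1 + 1·m_2 = 6(Δ_1 - Δ_0) = -36
  1·m_1 + 4·m_2 + 1·m_3 = 6(Δ_2 - Δ_1) = 42
Clamped end conditions give two more equations: 2h_0·m_0 + h_0·m_1 = 6(Δ_0 - g'(2)) = 18 and h_2·m_2 + 2h_2·m_3 = 6(g'(5) - Δ_2) = -24.
Hence m_0 = 92/5, m_1 = -94/5, m_2 = 104/5, m_3 = -112/5.
On [3, 4], g(t) = 2 + 9/5·(t - 3) - 47/5·(t - 3)² + 33/5·(t - 3)³.
With (t - 3) = 2/3: g(11/3) = 44/45.

0.9778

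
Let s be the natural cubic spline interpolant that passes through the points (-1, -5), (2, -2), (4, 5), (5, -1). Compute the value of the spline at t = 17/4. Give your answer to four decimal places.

Put M_i = s'' at the i-th knot. Here h = (3, 2, 1) and Δ = (1, 7/2, -6), so the interior equations h_(i-1)·M_(i-1) + 2(h_(i-1)+h_i)·M_i + h_i·M_(i+1) = 6(Δ_i − Δ_(i-1)) read
  3·M_0 + 10·M_1 + 2·M_2 = 6(Δ_1 - Δ_0) = 15
  2·M_1 + 6·M_2 + 1·M_3 = 6(Δ_2 - Δ_1) = -57
Natural end conditions: M_0 = M_3 = 0.
Solving the tridiagonal system: M_0 = 0, M_1 = 51/14, M_2 = -75/7, M_3 = 0.
On [4, 5], s(t) = 5 - 17/7·(t - 4) - 75/14·(t - 4)² + 25/14·(t - 4)³.
With (t - 4) = 1/4: s(17/4) = 523/128.

4.0859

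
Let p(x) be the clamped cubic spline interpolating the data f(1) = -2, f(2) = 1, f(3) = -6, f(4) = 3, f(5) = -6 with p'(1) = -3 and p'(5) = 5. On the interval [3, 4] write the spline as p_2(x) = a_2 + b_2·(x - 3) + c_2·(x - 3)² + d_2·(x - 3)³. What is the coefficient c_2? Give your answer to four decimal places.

23.5000

Put M_i = p'' at the i-th knot. Here h = (1, 1, 1, 1) and Δ = (3, -7, 9, -9), so the interior equations h_(i-1)·M_(i-1) + 2(h_(i-1)+h_i)·M_i + h_i·M_(i+1) = 6(Δ_i − Δ_(i-1)) read
  1·M_0 + 4·M_1 + 1·M_2 = 6(Δ_1 - Δ_0) = -60
  1·M_1 + 4·M_2 + 1·M_3 = 6(Δ_2 - Δ_1) = 96
  1·M_2 + 4·M_3 + 1·M_4 = 6(Δ_3 - Δ_2) = -108
Clamped end conditions give two more equations: 2h_0·M_0 + h_0·M_1 = 6(Δ_0 - p'(1)) = 36 and h_3·M_3 + 2h_3·M_4 = 6(p'(5) - Δ_3) = 84.
Solving: M_0 = 251/7, M_1 = -250/7, M_2 = 47, M_3 = -394/7, M_4 = 491/7.
On [3, 4], with p_2(x) = a_2 + b_2·(x - 3) + c_2·(x - 3)² + d_2·(x - 3)³: c_2 = M_2/2 = 47/2, d_2 = (M_3 - M_2)/(6h_2) = -241/14, b_2 = Δ_2 - h_2(2M_2 + M_3)/6 = 19/7.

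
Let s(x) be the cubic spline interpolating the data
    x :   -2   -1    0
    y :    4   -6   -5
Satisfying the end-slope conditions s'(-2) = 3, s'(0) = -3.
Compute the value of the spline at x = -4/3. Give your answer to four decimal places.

Write m_i for s''(x_i). With h_i = 1, 1 and divided differences Δ_i = -10, 1, the continuity of s' gives the tridiagonal system
  1·m_0 + 4·m_1 + 1·m_2 = 6(Δ_1 - Δ_0) = 66
Clamped end conditions give two more equations: 2h_0·m_0 + h_0·m_1 = 6(Δ_0 - s'(-2)) = -78 and h_1·m_1 + 2h_1·m_2 = 6(s'(0) - Δ_1) = -24.
Hence m_0 = -117/2, m_1 = 39, m_2 = -63/2.
On [-2, -1], s(x) = 4 + 3·(x + 2) - 117/4·(x + 2)² + 65/4·(x + 2)³.
With (x + 2) = 2/3: s(-4/3) = -59/27.

-2.1852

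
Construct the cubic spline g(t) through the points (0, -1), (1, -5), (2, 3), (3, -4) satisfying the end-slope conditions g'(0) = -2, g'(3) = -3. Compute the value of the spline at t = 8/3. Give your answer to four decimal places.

Put σ_i = g'' at the i-th knot. Here h = (1, 1, 1) and Δ = (-4, 8, -7), so the interior equations h_(i-1)·σ_(i-1) + 2(h_(i-1)+h_i)·σ_i + h_i·σ_(i+1) = 6(Δ_i − Δ_(i-1)) read
  1·σ_0 + 4·σ_1 + 1·σ_2 = 6(Δ_1 - Δ_0) = 72
  1·σ_1 + 4·σ_2 + 1·σ_3 = 6(Δ_2 - Δ_1) = -90
Clamped end conditions give two more equations: 2h_0·σ_0 + h_0·σ_1 = 6(Δ_0 - g'(0)) = -12 and h_2·σ_2 + 2h_2·σ_3 = 6(g'(3) - Δ_2) = 24.
Hence σ_0 = -68/3, σ_1 = 100/3, σ_2 = -116/3, σ_3 = 94/3.
On [2, 3], g(t) = 3 + 2/3·(t - 2) - 58/3·(t - 2)² + 35/3·(t - 2)³.
With (t - 2) = 2/3: g(8/3) = -137/81.

-1.6914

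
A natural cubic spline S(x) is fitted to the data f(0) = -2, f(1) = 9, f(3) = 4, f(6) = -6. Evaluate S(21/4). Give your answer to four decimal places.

-4.3287

Write M_i for S''(x_i). With h_i = 1, 2, 3 and divided differences Δ_i = 11, -5/2, -10/3, the continuity of S' gives the tridiagonal system
  1·M_0 + 6·M_1 + 2·M_2 = 6(Δ_1 - Δ_0) = -81
  2·M_1 + 10·M_2 + 3·M_3 = 6(Δ_2 - Δ_1) = -5
Natural end conditions: M_0 = M_3 = 0.
Forward elimination and back-substitution give M_0 = 0, M_1 = -100/7, M_2 = 33/14, M_3 = 0.
On [3, 6], S(x) = 4 - 239/42·(x - 3) + 33/28·(x - 3)² - 11/84·(x - 3)³.
With (x - 3) = 9/4: S(21/4) = -7757/1792.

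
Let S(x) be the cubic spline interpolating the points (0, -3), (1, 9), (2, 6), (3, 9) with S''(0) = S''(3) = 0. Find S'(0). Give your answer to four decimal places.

16.4000

Write M_i for S''(x_i). With h_i = 1, 1, 1 and divided differences Δ_i = 12, -3, 3, the continuity of S' gives the tridiagonal system
  1·M_0 + 4·M_1 + 1·M_2 = 6(Δ_1 - Δ_0) = -90
  1·M_1 + 4·M_2 + 1·M_3 = 6(Δ_2 - Δ_1) = 36
Natural end conditions: M_0 = M_3 = 0.
Hence M_0 = 0, M_1 = -132/5, M_2 = 78/5, M_3 = 0.
On [0, 1], S'(x) = b_0 + 2c_0·x + 3d_0·x² with b_0 = Δ_0 - h_0(2M_0 + M_1)/6 = 82/5, c_0 = M_0/2 = 0, d_0 = (M_1 - M_0)/(6h_0) = -22/5. So S'(0) = 82/5.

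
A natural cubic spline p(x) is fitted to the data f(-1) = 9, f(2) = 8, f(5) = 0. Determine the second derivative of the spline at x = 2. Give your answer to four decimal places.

-1.1667

Let m_i = p''(x_i). Step sizes h_i = 3, 3; slopes of the chords Δ_i = (y_(i+1) - y_i)/h_i = -1/3, -8/3.
  3·m_0 + 12·m_1 + 3·m_2 = 6(Δ_1 - Δ_0) = -14
Natural end conditions: m_0 = m_2 = 0.
Solving: m_0 = 0, m_1 = -7/6, m_2 = 0.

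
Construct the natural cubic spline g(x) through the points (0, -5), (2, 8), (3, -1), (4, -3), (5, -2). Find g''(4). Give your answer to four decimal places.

Let σ_i = g''(x_i). Step sizes h_i = 2, 1, 1, 1; slopes of the chords Δ_i = (y_(i+1) - y_i)/h_i = 13/2, -9, -2, 1.
  2·σ_0 + 6·σ_1 + 1·σ_2 = 6(Δ_1 - Δ_0) = -93
  1·σ_1 + 4·σ_2 + 1·σ_3 = 6(Δ_2 - Δ_1) = 42
  1·σ_2 + 4·σ_3 + 1·σ_4 = 6(Δ_3 - Δ_2) = 18
Natural end conditions: σ_0 = σ_4 = 0.
Solving: σ_0 = 0, σ_1 = -1545/86, σ_2 = 636/43, σ_3 = 69/86, σ_4 = 0.

0.8023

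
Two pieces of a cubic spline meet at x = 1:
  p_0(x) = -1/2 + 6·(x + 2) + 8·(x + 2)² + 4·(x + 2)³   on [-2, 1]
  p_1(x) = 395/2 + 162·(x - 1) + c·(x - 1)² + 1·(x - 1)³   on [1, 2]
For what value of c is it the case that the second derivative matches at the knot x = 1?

44

p_0''(x) = 16 + 24·(x + 2), so p_0''(1) = 88. On the right, p_1''(1) = 2c, so c = 44.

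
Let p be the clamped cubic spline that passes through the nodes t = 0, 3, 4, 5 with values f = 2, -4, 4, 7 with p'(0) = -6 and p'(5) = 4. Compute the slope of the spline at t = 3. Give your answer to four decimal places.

6.9310

Put σ_i = p'' at the i-th knot. Here h = (3, 1, 1) and Δ = (-2, 8, 3), so the interior equations h_(i-1)·σ_(i-1) + 2(h_(i-1)+h_i)·σ_i + h_i·σ_(i+1) = 6(Δ_i − Δ_(i-1)) read
  3·σ_0 + 8·σ_1 + 1·σ_2 = 6(Δ_1 - Δ_0) = 60
  1·σ_1 + 4·σ_2 + 1·σ_3 = 6(Δ_2 - Δ_1) = -30
Clamped end conditions give two more equations: 2h_0·σ_0 + h_0·σ_1 = 6(Δ_0 - p'(0)) = 24 and h_2·σ_2 + 2h_2·σ_3 = 6(p'(5) - Δ_2) = 6.
Forward elimination and back-substitution give σ_0 = -18/29, σ_1 = 268/29, σ_2 = -350/29, σ_3 = 262/29.
On [3, 4], p'(t) = b_1 + 2c_1·(t - 3) + 3d_1·(t - 3)² with b_1 = Δ_1 - h_1(2σ_1 + σ_2)/6 = 201/29, c_1 = σ_1/2 = 134/29, d_1 = (σ_2 - σ_1)/(6h_1) = -103/29. So p'(3) = 201/29.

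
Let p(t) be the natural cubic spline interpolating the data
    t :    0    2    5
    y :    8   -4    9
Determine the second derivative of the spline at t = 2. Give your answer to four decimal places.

With σ_i denoting the second derivative at x_i, h_i = 2, 3, and Δ_i = (y_(i+1) − y_i)/h_i = -6, 13/3:
  2·σ_0 + 10·σ_1 + 3·σ_2 = 6(Δ_1 - Δ_0) = 62
Natural end conditions: σ_0 = σ_2 = 0.
Solving: σ_0 = 0, σ_1 = 31/5, σ_2 = 0.

6.2000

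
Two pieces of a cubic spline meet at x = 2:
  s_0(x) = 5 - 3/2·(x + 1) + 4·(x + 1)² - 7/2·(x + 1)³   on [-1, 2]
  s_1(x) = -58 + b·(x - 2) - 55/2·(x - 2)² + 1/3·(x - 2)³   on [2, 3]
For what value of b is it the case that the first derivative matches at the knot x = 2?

-72

s_0'(x) = -3/2 + 8·(x + 1) - 21/2·(x + 1)², so s_0'(2) = -72. On the right, s_1'(2) = b, so b = -72.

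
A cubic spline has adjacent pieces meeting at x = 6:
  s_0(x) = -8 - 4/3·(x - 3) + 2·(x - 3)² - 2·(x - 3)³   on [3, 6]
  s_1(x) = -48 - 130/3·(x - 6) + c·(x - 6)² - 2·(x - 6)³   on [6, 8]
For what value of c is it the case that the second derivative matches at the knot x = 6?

-16

s_0''(x) = 4 - 12·(x - 3), so s_0''(6) = -32. On the right, s_1''(6) = 2c, so c = -16.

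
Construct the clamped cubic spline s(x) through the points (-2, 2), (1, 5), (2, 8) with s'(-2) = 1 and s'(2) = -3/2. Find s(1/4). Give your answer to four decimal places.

2.9053

Put M_i = s'' at the i-th knot. Here h = (3, 1) and Δ = (1, 3), so the interior equations h_(i-1)·M_(i-1) + 2(h_(i-1)+h_i)·M_i + h_i·M_(i+1) = 6(Δ_i − Δ_(i-1)) read
  3·M_0 + 8·M_1 + 1·M_2 = 6(Δ_1 - Δ_0) = 12
Clamped end conditions give two more equations: 2h_0·M_0 + h_0·M_1 = 6(Δ_0 - s'(-2)) = 0 and h_1·M_1 + 2h_1·M_2 = 6(s'(2) - Δ_1) = -27.
Hence M_0 = -17/8, M_1 = 17/4, M_2 = -125/8.
On [-2, 1], s(x) = 2 + 1·(x + 2) - 17/16·(x + 2)² + 17/48·(x + 2)³.
With (x + 2) = 9/4: s(1/4) = 2975/1024.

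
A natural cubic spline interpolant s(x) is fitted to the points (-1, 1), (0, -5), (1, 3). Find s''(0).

21

Write m_i for s''(x_i). With h_i = 1, 1 and divided differences Δ_i = -6, 8, the continuity of s' gives the tridiagonal system
  1·m_0 + 4·m_1 + 1·m_2 = 6(Δ_1 - Δ_0) = 84
Natural end conditions: m_0 = m_2 = 0.
Forward elimination and back-substitution give m_0 = 0, m_1 = 21, m_2 = 0.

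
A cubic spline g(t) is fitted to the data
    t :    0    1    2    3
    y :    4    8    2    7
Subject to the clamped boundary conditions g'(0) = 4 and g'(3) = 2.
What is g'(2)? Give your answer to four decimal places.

Put M_i = g'' at the i-th knot. Here h = (1, 1, 1) and Δ = (4, -6, 5), so the interior equations h_(i-1)·M_(i-1) + 2(h_(i-1)+h_i)·M_i + h_i·M_(i+1) = 6(Δ_i − Δ_(i-1)) read
  1·M_0 + 4·M_1 + 1·M_2 = 6(Δ_1 - Δ_0) = -60
  1·M_1 + 4·M_2 + 1·M_3 = 6(Δ_2 - Δ_1) = 66
Clamped end conditions give two more equations: 2h_0·M_0 + h_0·M_1 = 6(Δ_0 - g'(0)) = 0 and h_2·M_2 + 2h_2·M_3 = 6(g'(3) - Δ_2) = -18.
Solving the tridiagonal system: M_0 = 38/3, M_1 = -76/3, M_2 = 86/3, M_3 = -70/3.
On [2, 3], g'(t) = b_2 + 2c_2·(t - 2) + 3d_2·(t - 2)² with b_2 = Δ_2 - h_2(2M_2 + M_3)/6 = -2/3, c_2 = M_2/2 = 43/3, d_2 = (M_3 - M_2)/(6h_2) = -26/3. So g'(2) = -2/3.

-0.6667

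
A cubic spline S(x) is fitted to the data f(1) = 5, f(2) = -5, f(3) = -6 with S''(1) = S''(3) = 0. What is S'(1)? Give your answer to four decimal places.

-12.2500

Put M_i = S'' at the i-th knot. Here h = (1, 1) and Δ = (-10, -1), so the interior equations h_(i-1)·M_(i-1) + 2(h_(i-1)+h_i)·M_i + h_i·M_(i+1) = 6(Δ_i − Δ_(i-1)) read
  1·M_0 + 4·M_1 + 1·M_2 = 6(Δ_1 - Δ_0) = 54
Natural end conditions: M_0 = M_2 = 0.
Forward elimination and back-substitution give M_0 = 0, M_1 = 27/2, M_2 = 0.
On [1, 2], S'(x) = b_0 + 2c_0·(x - 1) + 3d_0·(x - 1)² with b_0 = Δ_0 - h_0(2M_0 + M_1)/6 = -49/4, c_0 = M_0/2 = 0, d_0 = (M_1 - M_0)/(6h_0) = 9/4. So S'(1) = -49/4.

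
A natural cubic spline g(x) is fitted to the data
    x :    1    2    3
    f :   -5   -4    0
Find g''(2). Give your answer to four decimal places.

4.5000

Write m_i for g''(x_i). With h_i = 1, 1 and divided differences Δ_i = 1, 4, the continuity of g' gives the tridiagonal system
  1·m_0 + 4·m_1 + 1·m_2 = 6(Δ_1 - Δ_0) = 18
Natural end conditions: m_0 = m_2 = 0.
Forward elimination and back-substitution give m_0 = 0, m_1 = 9/2, m_2 = 0.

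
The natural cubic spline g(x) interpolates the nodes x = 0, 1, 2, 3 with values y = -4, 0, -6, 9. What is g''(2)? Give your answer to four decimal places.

37.6000

Write m_i for g''(x_i). With h_i = 1, 1, 1 and divided differences Δ_i = 4, -6, 15, the continuity of g' gives the tridiagonal system
  1·m_0 + 4·m_1 + 1·m_2 = 6(Δ_1 - Δ_0) = -60
  1·m_1 + 4·m_2 + 1·m_3 = 6(Δ_2 - Δ_1) = 126
Natural end conditions: m_0 = m_3 = 0.
Solving: m_0 = 0, m_1 = -122/5, m_2 = 188/5, m_3 = 0.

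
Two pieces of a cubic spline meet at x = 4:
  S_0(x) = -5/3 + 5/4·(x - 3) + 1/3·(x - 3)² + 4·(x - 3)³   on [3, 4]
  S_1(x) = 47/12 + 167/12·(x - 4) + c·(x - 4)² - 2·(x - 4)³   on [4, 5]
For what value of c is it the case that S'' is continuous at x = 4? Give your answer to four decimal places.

S_0''(x) = 2/3 + 24·(x - 3), so S_0''(4) = 74/3. On the right, S_1''(4) = 2c, so c = 37/3.

12.3333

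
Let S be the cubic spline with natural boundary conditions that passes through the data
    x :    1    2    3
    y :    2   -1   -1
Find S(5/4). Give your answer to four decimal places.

1.0742

Write M_i for S''(x_i). With h_i = 1, 1 and divided differences Δ_i = -3, 0, the continuity of S' gives the tridiagonal system
  1·M_0 + 4·M_1 + 1·M_2 = 6(Δ_1 - Δ_0) = 18
Natural end conditions: M_0 = M_2 = 0.
Solving the tridiagonal system: M_0 = 0, M_1 = 9/2, M_2 = 0.
On [1, 2], S(x) = 2 - 15/4·(x - 1) + 0·(x - 1)² + 3/4·(x - 1)³.
With (x - 1) = 1/4: S(5/4) = 275/256.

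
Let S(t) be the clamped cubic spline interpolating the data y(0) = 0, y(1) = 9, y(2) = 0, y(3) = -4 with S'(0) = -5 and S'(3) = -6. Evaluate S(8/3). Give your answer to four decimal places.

Write M_i for S''(x_i). With h_i = 1, 1, 1 and divided differences Δ_i = 9, -9, -4, the continuity of S' gives the tridiagonal system
  1·M_0 + 4·M_1 + 1·M_2 = 6(Δ_1 - Δ_0) = -108
  1·M_1 + 4·M_2 + 1·M_3 = 6(Δ_2 - Δ_1) = 30
Clamped end conditions give two more equations: 2h_0·M_0 + h_0·M_1 = 6(Δ_0 - S'(0)) = 84 and h_2·M_2 + 2h_2·M_3 = 6(S'(3) - Δ_2) = -12.
Hence M_0 = 1004/15, M_1 = -748/15, M_2 = 368/15, M_3 = -274/15.
On [2, 3], S(t) = 0 - 137/15·(t - 2) + 184/15·(t - 2)² - 107/15·(t - 2)³.
With (t - 2) = 2/3: S(8/3) = -1114/405.

-2.7506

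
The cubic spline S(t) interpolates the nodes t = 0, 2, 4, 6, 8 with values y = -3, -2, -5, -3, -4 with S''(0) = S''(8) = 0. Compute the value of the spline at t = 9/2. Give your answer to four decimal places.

Let M_i = S''(x_i). Step sizes h_i = 2, 2, 2, 2; slopes of the chords Δ_i = (y_(i+1) - y_i)/h_i = 1/2, -3/2, 1, -1/2.
  2·M_0 + 8·M_1 + 2·M_2 = 6(Δ_1 - Δ_0) = -12
  2·M_1 + 8·M_2 + 2·M_3 = 6(Δ_2 - Δ_1) = 15
  2·M_2 + 8·M_3 + 2·M_4 = 6(Δ_3 - Δ_2) = -9
Natural end conditions: M_0 = M_4 = 0.
Solving the tridiagonal system: M_0 = 0, M_1 = -249/112, M_2 = 81/28, M_3 = -207/112, M_4 = 0.
On [4, 6], S(t) = -5 - 5/16·(t - 4) + 81/56·(t - 4)² - 177/448·(t - 4)³.
With (t - 4) = 1/2: S(9/2) = -17361/3584.

-4.8440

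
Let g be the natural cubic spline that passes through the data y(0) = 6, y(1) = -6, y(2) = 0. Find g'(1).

Write M_i for g''(x_i). With h_i = 1, 1 and divided differences Δ_i = -12, 6, the continuity of g' gives the tridiagonal system
  1·M_0 + 4·M_1 + 1·M_2 = 6(Δ_1 - Δ_0) = 108
Natural end conditions: M_0 = M_2 = 0.
Hence M_0 = 0, M_1 = 27, M_2 = 0.
On [1, 2], g'(x) = b_1 + 2c_1·(x - 1) + 3d_1·(x - 1)² with b_1 = Δ_1 - h_1(2M_1 + M_2)/6 = -3, c_1 = M_1/2 = 27/2, d_1 = (M_2 - M_1)/(6h_1) = -9/2. So g'(1) = -3.

-3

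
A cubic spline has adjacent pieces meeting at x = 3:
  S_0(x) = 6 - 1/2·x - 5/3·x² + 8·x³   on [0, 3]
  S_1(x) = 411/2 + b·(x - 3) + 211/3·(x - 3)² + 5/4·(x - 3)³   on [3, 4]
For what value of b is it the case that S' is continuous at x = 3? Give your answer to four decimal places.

205.5000

S_0'(x) = -1/2 - 10/3·x + 24·x², so S_0'(3) = 411/2. On the right, S_1'(3) = b, so b = 411/2.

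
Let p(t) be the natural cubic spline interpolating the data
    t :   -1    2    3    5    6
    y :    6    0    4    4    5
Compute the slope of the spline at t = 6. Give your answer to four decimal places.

1.4920

Write M_i for p''(x_i). With h_i = 3, 1, 2, 1 and divided differences Δ_i = -2, 4, 0, 1, the continuity of p' gives the tridiagonal system
  3·M_0 + 8·M_1 + 1·M_2 = 6(Δ_1 - Δ_0) = 36
  1·M_1 + 6·M_2 + 2·M_3 = 6(Δ_2 - Δ_1) = -24
  2·M_2 + 6·M_3 + 1·M_4 = 6(Δ_3 - Δ_2) = 6
Natural end conditions: M_0 = M_4 = 0.
Solving the tridiagonal system: M_0 = 0, M_1 = 654/125, M_2 = -732/125, M_3 = 369/125, M_4 = 0.
On [5, 6], p'(t) = b_3 + 2c_3·(t - 5) + 3d_3·(t - 5)² with b_3 = Δ_3 - h_3(2M_3 + M_4)/6 = 2/125, c_3 = M_3/2 = 369/250, d_3 = (M_4 - M_3)/(6h_3) = -123/250. So p'(6) = 373/250.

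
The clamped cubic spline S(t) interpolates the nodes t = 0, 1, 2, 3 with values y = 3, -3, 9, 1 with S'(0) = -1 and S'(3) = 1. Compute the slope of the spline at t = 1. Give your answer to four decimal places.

Write M_i for S''(x_i). With h_i = 1, 1, 1 and divided differences Δ_i = -6, 12, -8, the continuity of S' gives the tridiagonal system
  1·M_0 + 4·M_1 + 1·M_2 = 6(Δ_1 - Δ_0) = 108
  1·M_1 + 4·M_2 + 1·M_3 = 6(Δ_2 - Δ_1) = -120
Clamped end conditions give two more equations: 2h_0·M_0 + h_0·M_1 = 6(Δ_0 - S'(0)) = -30 and h_2·M_2 + 2h_2·M_3 = 6(S'(3) - Δ_2) = 54.
Solving the tridiagonal system: M_0 = -122/3, M_1 = 154/3, M_2 = -170/3, M_3 = 166/3.
On [1, 2], S'(t) = b_1 + 2c_1·(t - 1) + 3d_1·(t - 1)² with b_1 = Δ_1 - h_1(2M_1 + M_2)/6 = 13/3, c_1 = M_1/2 = 77/3, d_1 = (M_2 - M_1)/(6h_1) = -18. So S'(1) = 13/3.

4.3333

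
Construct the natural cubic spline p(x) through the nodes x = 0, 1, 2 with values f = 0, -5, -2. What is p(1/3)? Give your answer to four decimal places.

With m_i denoting the second derivative at x_i, h_i = 1, 1, and Δ_i = (y_(i+1) − y_i)/h_i = -5, 3:
  1·m_0 + 4·m_1 + 1·m_2 = 6(Δ_1 - Δ_0) = 48
Natural end conditions: m_0 = m_2 = 0.
Solving: m_0 = 0, m_1 = 12, m_2 = 0.
On [0, 1], p(x) = 0 - 7·x + 0·x² + 2·x³.
With x = 1/3: p(1/3) = -61/27.

-2.2593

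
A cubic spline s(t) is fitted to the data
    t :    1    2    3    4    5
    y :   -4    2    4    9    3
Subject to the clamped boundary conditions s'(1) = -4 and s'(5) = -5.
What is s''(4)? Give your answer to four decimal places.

-24.1429

Let σ_i = s''(x_i). Step sizes h_i = 1, 1, 1, 1; slopes of the chords Δ_i = (y_(i+1) - y_i)/h_i = 6, 2, 5, -6.
  1·σ_0 + 4·σ_1 + 1·σ_2 = 6(Δ_1 - Δ_0) = -24
  1·σ_1 + 4·σ_2 + 1·σ_3 = 6(Δ_2 - Δ_1) = 18
  1·σ_2 + 4·σ_3 + 1·σ_4 = 6(Δ_3 - Δ_2) = -66
Clamped end conditions give two more equations: 2h_0·σ_0 + h_0·σ_1 = 6(Δ_0 - s'(1)) = 60 and h_3·σ_3 + 2h_3·σ_4 = 6(s'(5) - Δ_3) = 6.
Forward elimination and back-substitution give σ_0 = 559/14, σ_1 = -139/7, σ_2 = 31/2, σ_3 = -169/7, σ_4 = 211/14.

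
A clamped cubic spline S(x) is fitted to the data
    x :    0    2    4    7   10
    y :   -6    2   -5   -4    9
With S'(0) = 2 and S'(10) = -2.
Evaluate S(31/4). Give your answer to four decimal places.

0.4475

Let m_i = S''(x_i). Step sizes h_i = 2, 2, 3, 3; slopes of the chords Δ_i = (y_(i+1) - y_i)/h_i = 4, -7/2, 1/3, 13/3.
  2·m_0 + 8·m_1 + 2·m_2 = 6(Δ_1 - Δ_0) = -45
  2·m_1 + 10·m_2 + 3·m_3 = 6(Δ_2 - Δ_1) = 23
  3·m_2 + 12·m_3 + 3·m_4 = 6(Δ_3 - Δ_2) = 24
Clamped end conditions give two more equations: 2h_0·m_0 + h_0·m_1 = 6(Δ_0 - S'(0)) = 12 and h_3·m_3 + 2h_3·m_4 = 6(S'(10) - Δ_3) = -38.
Hence m_0 = 989/140, m_1 = -569/70, m_2 = 59/20, m_3 = 683/210, m_4 = -3343/420.
On [7, 10], S(x) = -4 + 1417/280·(x - 7) + 683/420·(x - 7)² - 4709/7560·(x - 7)³.
With (x - 7) = 3/4: S(31/4) = 8019/17920.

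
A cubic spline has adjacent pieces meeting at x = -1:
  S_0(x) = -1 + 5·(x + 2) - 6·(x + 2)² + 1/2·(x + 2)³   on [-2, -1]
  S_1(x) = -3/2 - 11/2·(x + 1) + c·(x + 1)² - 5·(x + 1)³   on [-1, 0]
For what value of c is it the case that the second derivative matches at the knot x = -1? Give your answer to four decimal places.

S_0''(x) = -12 + 3·(x + 2), so S_0''(-1) = -9. On the right, S_1''(-1) = 2c, so c = -9/2.

-4.5000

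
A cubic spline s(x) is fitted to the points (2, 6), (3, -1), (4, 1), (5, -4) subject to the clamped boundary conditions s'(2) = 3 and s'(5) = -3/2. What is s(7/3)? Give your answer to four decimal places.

With σ_i denoting the second derivative at x_i, h_i = 1, 1, 1, and Δ_i = (y_(i+1) − y_i)/h_i = -7, 2, -5:
  1·σ_0 + 4·σ_1 + 1·σ_2 = 6(Δ_1 - Δ_0) = 54
  1·σ_1 + 4·σ_2 + 1·σ_3 = 6(Δ_2 - Δ_1) = -42
Clamped end conditions give two more equations: 2h_0·σ_0 + h_0·σ_1 = 6(Δ_0 - s'(2)) = -60 and h_2·σ_2 + 2h_2·σ_3 = 6(s'(5) - Δ_2) = 21.
Solving: σ_0 = -227/5, σ_1 = 154/5, σ_2 = -119/5, σ_3 = 112/5.
On [2, 3], s(x) = 6 + 3·(x - 2) - 227/10·(x - 2)² + 127/10·(x - 2)³.
With (x - 2) = 1/3: s(7/3) = 668/135.

4.9481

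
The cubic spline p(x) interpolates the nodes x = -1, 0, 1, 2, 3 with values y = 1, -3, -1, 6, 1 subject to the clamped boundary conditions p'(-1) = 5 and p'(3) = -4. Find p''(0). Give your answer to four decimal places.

Put σ_i = p'' at the i-th knot. Here h = (1, 1, 1, 1) and Δ = (-4, 2, 7, -5), so the interior equations h_(i-1)·σ_(i-1) + 2(h_(i-1)+h_i)·σ_i + h_i·σ_(i+1) = 6(Δ_i − Δ_(i-1)) read
  1·σ_0 + 4·σ_1 + 1·σ_2 = 6(Δ_1 - Δ_0) = 36
  1·σ_1 + 4·σ_2 + 1·σ_3 = 6(Δ_2 - Δ_1) = 30
  1·σ_2 + 4·σ_3 + 1·σ_4 = 6(Δ_3 - Δ_2) = -72
Clamped end conditions give two more equations: 2h_0·σ_0 + h_0·σ_1 = 6(Δ_0 - p'(-1)) = -54 and h_3·σ_3 + 2h_3·σ_4 = 6(p'(3) - Δ_3) = 6.
Forward elimination and back-substitution give σ_0 = -969/28, σ_1 = 213/14, σ_2 = 39/4, σ_3 = -339/14, σ_4 = 423/28.

15.2143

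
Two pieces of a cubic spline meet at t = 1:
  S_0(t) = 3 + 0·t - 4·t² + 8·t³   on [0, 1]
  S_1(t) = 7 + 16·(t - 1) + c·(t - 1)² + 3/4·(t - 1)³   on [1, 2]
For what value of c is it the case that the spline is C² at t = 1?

20

S_0''(t) = -8 + 48·t, so S_0''(1) = 40. On the right, S_1''(1) = 2c, so c = 20.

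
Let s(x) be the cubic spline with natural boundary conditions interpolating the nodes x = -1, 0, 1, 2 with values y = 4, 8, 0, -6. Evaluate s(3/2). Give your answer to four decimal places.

-3.5000

Let M_i = s''(x_i). Step sizes h_i = 1, 1, 1; slopes of the chords Δ_i = (y_(i+1) - y_i)/h_i = 4, -8, -6.
  1·M_0 + 4·M_1 + 1·M_2 = 6(Δ_1 - Δ_0) = -72
  1·M_1 + 4·M_2 + 1·M_3 = 6(Δ_2 - Δ_1) = 12
Natural end conditions: M_0 = M_3 = 0.
Hence M_0 = 0, M_1 = -20, M_2 = 8, M_3 = 0.
On [1, 2], s(x) = 0 - 26/3·(x - 1) + 4·(x - 1)² - 4/3·(x - 1)³.
With (x - 1) = 1/2: s(3/2) = -7/2.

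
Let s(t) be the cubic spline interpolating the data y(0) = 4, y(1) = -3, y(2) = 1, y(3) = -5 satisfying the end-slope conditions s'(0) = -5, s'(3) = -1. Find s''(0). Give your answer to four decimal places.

-20.5333

Put m_i = s'' at the i-th knot. Here h = (1, 1, 1) and Δ = (-7, 4, -6), so the interior equations h_(i-1)·m_(i-1) + 2(h_(i-1)+h_i)·m_i + h_i·m_(i+1) = 6(Δ_i − Δ_(i-1)) read
  1·m_0 + 4·m_1 + 1·m_2 = 6(Δ_1 - Δ_0) = 66
  1·m_1 + 4·m_2 + 1·m_3 = 6(Δ_2 - Δ_1) = -60
Clamped end conditions give two more equations: 2h_0·m_0 + h_0·m_1 = 6(Δ_0 - s'(0)) = -12 and h_2·m_2 + 2h_2·m_3 = 6(s'(3) - Δ_2) = 30.
Forward elimination and back-substitution give m_0 = -308/15, m_1 = 436/15, m_2 = -446/15, m_3 = 448/15.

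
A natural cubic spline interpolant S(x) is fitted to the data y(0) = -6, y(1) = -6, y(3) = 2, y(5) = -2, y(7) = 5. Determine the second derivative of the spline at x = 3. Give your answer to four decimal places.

Let σ_i = S''(x_i). Step sizes h_i = 1, 2, 2, 2; slopes of the chords Δ_i = (y_(i+1) - y_i)/h_i = 0, 4, -2, 7/2.
  1·σ_0 + 6·σ_1 + 2·σ_2 = 6(Δ_1 - Δ_0) = 24
  2·σ_1 + 8·σ_2 + 2·σ_3 = 6(Δ_2 - Δ_1) = -36
  2·σ_2 + 8·σ_3 + 2·σ_4 = 6(Δ_3 - Δ_2) = 33
Natural end conditions: σ_0 = σ_4 = 0.
Solving: σ_0 = 0, σ_1 = 537/82, σ_2 = -627/82, σ_3 = 495/82, σ_4 = 0.

-7.6463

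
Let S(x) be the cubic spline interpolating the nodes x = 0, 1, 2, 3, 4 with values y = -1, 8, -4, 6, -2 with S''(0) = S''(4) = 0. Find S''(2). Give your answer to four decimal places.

54.4286

With m_i denoting the second derivative at x_i, h_i = 1, 1, 1, 1, and Δ_i = (y_(i+1) − y_i)/h_i = 9, -12, 10, -8:
  1·m_0 + 4·m_1 + 1·m_2 = 6(Δ_1 - Δ_0) = -126
  1·m_1 + 4·m_2 + 1·m_3 = 6(Δ_2 - Δ_1) = 132
  1·m_2 + 4·m_3 + 1·m_4 = 6(Δ_3 - Δ_2) = -108
Natural end conditions: m_0 = m_4 = 0.
Forward elimination and back-substitution give m_0 = 0, m_1 = -1263/28, m_2 = 381/7, m_3 = -1137/28, m_4 = 0.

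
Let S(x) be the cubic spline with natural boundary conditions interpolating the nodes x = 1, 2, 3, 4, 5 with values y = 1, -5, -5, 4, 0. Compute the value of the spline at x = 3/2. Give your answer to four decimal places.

-2.2746

Put σ_i = S'' at the i-th knot. Here h = (1, 1, 1, 1) and Δ = (-6, 0, 9, -4), so the interior equations h_(i-1)·σ_(i-1) + 2(h_(i-1)+h_i)·σ_i + h_i·σ_(i+1) = 6(Δ_i − Δ_(i-1)) read
  1·σ_0 + 4·σ_1 + 1·σ_2 = 6(Δ_1 - Δ_0) = 36
  1·σ_1 + 4·σ_2 + 1·σ_3 = 6(Δ_2 - Δ_1) = 54
  1·σ_2 + 4·σ_3 + 1·σ_4 = 6(Δ_3 - Δ_2) = -78
Natural end conditions: σ_0 = σ_4 = 0.
Forward elimination and back-substitution give σ_0 = 0, σ_1 = 123/28, σ_2 = 129/7, σ_3 = -675/28, σ_4 = 0.
On [1, 2], S(x) = 1 - 377/56·(x - 1) + 0·(x - 1)² + 41/56·(x - 1)³.
With (x - 1) = 1/2: S(3/2) = -1019/448.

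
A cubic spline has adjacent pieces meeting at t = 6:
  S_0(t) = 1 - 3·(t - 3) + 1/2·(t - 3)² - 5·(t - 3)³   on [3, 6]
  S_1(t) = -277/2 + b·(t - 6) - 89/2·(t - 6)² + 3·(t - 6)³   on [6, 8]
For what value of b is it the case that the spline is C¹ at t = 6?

S_0'(t) = -3 + 1·(t - 3) - 15·(t - 3)², so S_0'(6) = -135. On the right, S_1'(6) = b, so b = -135.

-135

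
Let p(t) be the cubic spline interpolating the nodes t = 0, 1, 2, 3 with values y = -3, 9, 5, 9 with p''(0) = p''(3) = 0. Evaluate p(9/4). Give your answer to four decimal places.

4.9500

Write M_i for p''(x_i). With h_i = 1, 1, 1 and divided differences Δ_i = 12, -4, 4, the continuity of p' gives the tridiagonal system
  1·M_0 + 4·M_1 + 1·M_2 = 6(Δ_1 - Δ_0) = -96
  1·M_1 + 4·M_2 + 1·M_3 = 6(Δ_2 - Δ_1) = 48
Natural end conditions: M_0 = M_3 = 0.
Solving: M_0 = 0, M_1 = -144/5, M_2 = 96/5, M_3 = 0.
On [2, 3], p(t) = 5 - 12/5·(t - 2) + 48/5·(t - 2)² - 16/5·(t - 2)³.
With (t - 2) = 1/4: p(9/4) = 99/20.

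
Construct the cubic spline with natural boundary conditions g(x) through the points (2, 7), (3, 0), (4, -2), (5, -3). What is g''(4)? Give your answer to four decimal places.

-0.4000

Write M_i for g''(x_i). With h_i = 1, 1, 1 and divided differences Δ_i = -7, -2, -1, the continuity of g' gives the tridiagonal system
  1·M_0 + 4·M_1 + 1·M_2 = 6(Δ_1 - Δ_0) = 30
  1·M_1 + 4·M_2 + 1·M_3 = 6(Δ_2 - Δ_1) = 6
Natural end conditions: M_0 = M_3 = 0.
Hence M_0 = 0, M_1 = 38/5, M_2 = -2/5, M_3 = 0.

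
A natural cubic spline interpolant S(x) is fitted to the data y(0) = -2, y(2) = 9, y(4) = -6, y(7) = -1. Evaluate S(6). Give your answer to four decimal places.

Write M_i for S''(x_i). With h_i = 2, 2, 3 and divided differences Δ_i = 11/2, -15/2, 5/3, the continuity of S' gives the tridiagonal system
  2·M_0 + 8·M_1 + 2·M_2 = 6(Δ_1 - Δ_0) = -78
  2·M_1 + 10·M_2 + 3·M_3 = 6(Δ_2 - Δ_1) = 55
Natural end conditions: M_0 = M_3 = 0.
Solving: M_0 = 0, M_1 = -445/38, M_2 = 149/19, M_3 = 0.
On [4, 7], S(x) = -6 - 352/57·(x - 4) + 149/38·(x - 4)² - 149/342·(x - 4)³.
With (x - 4) = 2: S(6) = -1052/171.

-6.1520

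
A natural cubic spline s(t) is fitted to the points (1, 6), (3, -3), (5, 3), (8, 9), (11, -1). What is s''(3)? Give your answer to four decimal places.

Put m_i = s'' at the i-th knot. Here h = (2, 2, 3, 3) and Δ = (-9/2, 3, 2, -10/3), so the interior equations h_(i-1)·m_(i-1) + 2(h_(i-1)+h_i)·m_i + h_i·m_(i+1) = 6(Δ_i − Δ_(i-1)) read
  2·m_0 + 8·m_1 + 2·m_2 = 6(Δ_1 - Δ_0) = 45
  2·m_1 + 10·m_2 + 3·m_3 = 6(Δ_2 - Δ_1) = -6
  3·m_2 + 12·m_3 + 3·m_4 = 6(Δ_3 - Δ_2) = -32
Natural end conditions: m_0 = m_4 = 0.
Hence m_0 = 0, m_1 = 1649/280, m_2 = -37/35, m_3 = -1009/420, m_4 = 0.

5.8893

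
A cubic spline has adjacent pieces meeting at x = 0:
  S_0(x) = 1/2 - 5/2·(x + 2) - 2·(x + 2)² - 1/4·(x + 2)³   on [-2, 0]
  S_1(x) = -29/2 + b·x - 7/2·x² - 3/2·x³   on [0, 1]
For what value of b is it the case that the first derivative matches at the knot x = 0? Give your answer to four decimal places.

S_0'(x) = -5/2 - 4·(x + 2) - 3/4·(x + 2)², so S_0'(0) = -27/2. On the right, S_1'(0) = b, so b = -27/2.

-13.5000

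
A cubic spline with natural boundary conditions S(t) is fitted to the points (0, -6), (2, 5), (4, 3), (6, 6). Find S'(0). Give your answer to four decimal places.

Let m_i = S''(x_i). Step sizes h_i = 2, 2, 2; slopes of the chords Δ_i = (y_(i+1) - y_i)/h_i = 11/2, -1, 3/2.
  2·m_0 + 8·m_1 + 2·m_2 = 6(Δ_1 - Δ_0) = -39
  2·m_1 + 8·m_2 + 2·m_3 = 6(Δ_2 - Δ_1) = 15
Natural end conditions: m_0 = m_3 = 0.
Solving: m_0 = 0, m_1 = -57/10, m_2 = 33/10, m_3 = 0.
On [0, 2], S'(t) = b_0 + 2c_0·t + 3d_0·t² with b_0 = Δ_0 - h_0(2m_0 + m_1)/6 = 37/5, c_0 = m_0/2 = 0, d_0 = (m_1 - m_0)/(6h_0) = -19/40. So S'(0) = 37/5.

7.4000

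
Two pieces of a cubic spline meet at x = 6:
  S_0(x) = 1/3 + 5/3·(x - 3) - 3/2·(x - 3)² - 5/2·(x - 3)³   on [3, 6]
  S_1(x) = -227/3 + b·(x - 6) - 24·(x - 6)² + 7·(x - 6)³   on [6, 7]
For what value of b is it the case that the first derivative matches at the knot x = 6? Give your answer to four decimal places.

-74.8333

S_0'(x) = 5/3 - 3·(x - 3) - 15/2·(x - 3)², so S_0'(6) = -449/6. On the right, S_1'(6) = b, so b = -449/6.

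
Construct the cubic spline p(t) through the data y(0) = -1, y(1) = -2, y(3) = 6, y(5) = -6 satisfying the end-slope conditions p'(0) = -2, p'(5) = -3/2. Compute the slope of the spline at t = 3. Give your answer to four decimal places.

With m_i denoting the second derivative at x_i, h_i = 1, 2, 2, and Δ_i = (y_(i+1) − y_i)/h_i = -1, 4, -6:
  1·m_0 + 6·m_1 + 2·m_2 = 6(Δ_1 - Δ_0) = 30
  2·m_1 + 8·m_2 + 2·m_3 = 6(Δ_2 - Δ_1) = -60
Clamped end conditions give two more equations: 2h_0·m_0 + h_0·m_1 = 6(Δ_0 - p'(0)) = 6 and h_2·m_2 + 2h_2·m_3 = 6(p'(5) - Δ_2) = 27.
Solving the tridiagonal system: m_0 = -43/23, m_1 = 224/23, m_2 = -611/46, m_3 = 308/23.
On [3, 5], p'(t) = b_2 + 2c_2·(t - 3) + 3d_2·(t - 3)² with b_2 = Δ_2 - h_2(2m_2 + m_3)/6 = -37/23, c_2 = m_2/2 = -611/92, d_2 = (m_3 - m_2)/(6h_2) = 409/184. So p'(3) = -37/23.

-1.6087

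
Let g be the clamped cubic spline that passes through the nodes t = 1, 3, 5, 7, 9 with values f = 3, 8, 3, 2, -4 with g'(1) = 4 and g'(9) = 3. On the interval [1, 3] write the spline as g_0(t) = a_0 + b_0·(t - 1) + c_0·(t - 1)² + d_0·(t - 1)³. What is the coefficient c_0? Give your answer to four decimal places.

Let σ_i = g''(x_i). Step sizes h_i = 2, 2, 2, 2; slopes of the chords Δ_i = (y_(i+1) - y_i)/h_i = 5/2, -5/2, -1/2, -3.
  2·σ_0 + 8·σ_1 + 2·σ_2 = 6(Δ_1 - Δ_0) = -30
  2·σ_1 + 8·σ_2 + 2·σ_3 = 6(Δ_2 - Δ_1) = 12
  2·σ_2 + 8·σ_3 + 2·σ_4 = 6(Δ_3 - Δ_2) = -15
Clamped end conditions give two more equations: 2h_0·σ_0 + h_0·σ_1 = 6(Δ_0 - g'(1)) = -9 and h_3·σ_3 + 2h_3·σ_4 = 6(g'(9) - Δ_3) = 36.
Hence σ_0 = 19/112, σ_1 = -271/56, σ_2 = 67/16, σ_3 = -331/56, σ_4 = 1339/112.
On [1, 3], with g_0(t) = a_0 + b_0·(t - 1) + c_0·(t - 1)² + d_0·(t - 1)³: c_0 = σ_0/2 = 19/224, d_0 = (σ_1 - σ_0)/(6h_0) = -187/448, b_0 = Δ_0 - h_0(2σ_0 + σ_1)/6 = 4.

0.0848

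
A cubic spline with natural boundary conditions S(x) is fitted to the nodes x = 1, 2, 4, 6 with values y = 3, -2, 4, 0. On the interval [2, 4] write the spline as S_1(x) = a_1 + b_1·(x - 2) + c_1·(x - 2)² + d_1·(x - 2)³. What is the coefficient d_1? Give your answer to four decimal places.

Let M_i = S''(x_i). Step sizes h_i = 1, 2, 2; slopes of the chords Δ_i = (y_(i+1) - y_i)/h_i = -5, 3, -2.
  1·M_0 + 6·M_1 + 2·M_2 = 6(Δ_1 - Δ_0) = 48
  2·M_1 + 8·M_2 + 2·M_3 = 6(Δ_2 - Δ_1) = -30
Natural end conditions: M_0 = M_3 = 0.
Solving the tridiagonal system: M_0 = 0, M_1 = 111/11, M_2 = -69/11, M_3 = 0.
On [2, 4], with S_1(x) = a_1 + b_1·(x - 2) + c_1·(x - 2)² + d_1·(x - 2)³: c_1 = M_1/2 = 111/22, d_1 = (M_2 - M_1)/(6h_1) = -15/11, b_1 = Δ_1 - h_1(2M_1 + M_2)/6 = -18/11.

-1.3636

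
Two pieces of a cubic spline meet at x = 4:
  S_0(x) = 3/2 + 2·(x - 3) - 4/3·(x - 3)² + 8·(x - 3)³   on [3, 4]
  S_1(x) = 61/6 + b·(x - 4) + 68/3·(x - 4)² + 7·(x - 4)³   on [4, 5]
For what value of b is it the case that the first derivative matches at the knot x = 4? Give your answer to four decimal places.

23.3333

S_0'(x) = 2 - 8/3·(x - 3) + 24·(x - 3)², so S_0'(4) = 70/3. On the right, S_1'(4) = b, so b = 70/3.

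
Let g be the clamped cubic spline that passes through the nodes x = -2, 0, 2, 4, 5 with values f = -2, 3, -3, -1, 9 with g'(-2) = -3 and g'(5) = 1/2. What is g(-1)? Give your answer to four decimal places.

-0.6352

Put σ_i = g'' at the i-th knot. Here h = (2, 2, 2, 1) and Δ = (5/2, -3, 1, 10), so the interior equations h_(i-1)·σ_(i-1) + 2(h_(i-1)+h_i)·σ_i + h_i·σ_(i+1) = 6(Δ_i − Δ_(i-1)) read
  2·σ_0 + 8·σ_1 + 2·σ_2 = 6(Δ_1 - Δ_0) = -33
  2·σ_1 + 8·σ_2 + 2·σ_3 = 6(Δ_2 - Δ_1) = 24
  2·σ_2 + 6·σ_3 + 1·σ_4 = 6(Δ_3 - Δ_2) = 54
Clamped end conditions give two more equations: 2h_0·σ_0 + h_0·σ_1 = 6(Δ_0 - g'(-2)) = 33 and h_3·σ_3 + 2h_3·σ_4 = 6(g'(5) - Δ_3) = -57.
Forward elimination and back-substitution give σ_0 = 2057/172, σ_1 = -319/43, σ_2 = 209/172, σ_3 = 626/43, σ_4 = -3077/86.
On [-2, 0], g(x) = -2 - 3·(x + 2) + 2057/344·(x + 2)² - 1111/688·(x + 2)³.
With (x + 2) = 1: g(-1) = -437/688.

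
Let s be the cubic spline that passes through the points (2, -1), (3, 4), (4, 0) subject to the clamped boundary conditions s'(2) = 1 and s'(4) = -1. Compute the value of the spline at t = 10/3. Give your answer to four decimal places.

3.1481

Put M_i = s'' at the i-th knot. Here h = (1, 1) and Δ = (5, -4), so the interior equations h_(i-1)·M_(i-1) + 2(h_(i-1)+h_i)·M_i + h_i·M_(i+1) = 6(Δ_i − Δ_(i-1)) read
  1·M_0 + 4·M_1 + 1·M_2 = 6(Δ_1 - Δ_0) = -54
Clamped end conditions give two more equations: 2h_0·M_0 + h_0·M_1 = 6(Δ_0 - s'(2)) = 24 and h_1·M_1 + 2h_1·M_2 = 6(s'(4) - Δ_1) = 18.
Hence M_0 = 49/2, M_1 = -25, M_2 = 43/2.
On [3, 4], s(t) = 4 + 3/4·(t - 3) - 25/2·(t - 3)² + 31/4·(t - 3)³.
With (t - 3) = 1/3: s(10/3) = 85/27.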